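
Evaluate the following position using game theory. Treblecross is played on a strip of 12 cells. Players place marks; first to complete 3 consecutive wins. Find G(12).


Treblecross: place X on empty cells; 3-in-a-row wins.
Playing within two cells of an existing X lets the opponent win at once, so sensible play treats the cells i-2..i+2 around each X as dead. The player left with no safe cell loses, so this is a normal-play take-away game on strips of safe cells.
Placing X at cell i (0-indexed) of a strip of k safe cells leaves independent strips of sizes max(0, i-2) and max(0, k-i-3). Hence G(k) = mex{ G(max(0,i-2)) XOR G(max(0,k-i-3)) : 0 <= i < k }, with G(0) = 0.
G(1): splits (0,0):0^0=0 -> mex({0}) = 1
G(2): splits (0,0):0^0=0 -> mex({0}) = 1
G(3): splits (0,0):0^0=0 -> mex({0}) = 1
G(4): splits (0,1):0^1=1 (0,0):0^0=0 -> mex({0, 1}) = 2
G(5): splits (0,2):0^1=1 (0,1):0^1=1 (0,0):0^0=0 -> mex({0, 1}) = 2
G(6) = mex({1}) = 0
G(7) = mex({0, 1, 2}) = 3
G(8) = mex({0, 1, 2}) = 3
G(9) = mex({0, 2}) = 1
G(10) = mex({0, 2, 3}) = 1
G(11) = mex({0, 3}) = 1
G(12) = mex({1, 3}) = 0
Therefore G(12) = 0.

0


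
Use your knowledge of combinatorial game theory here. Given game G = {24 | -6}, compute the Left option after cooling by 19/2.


Original game: {24 | -6} (a switch {a | b} with a > b).
Cooling by t (for t below the temperature (a - b)/2 = 15) taxes each move by t: {a | b} cooled by t is {a - t | b + t}.
Cooling amount: t = 19/2
Cooled Left option: 24 - 19/2 = 29/2
Cooled Right option: -6 + 19/2 = 7/2
Cooled game: {29/2 | 7/2}
Left option = 29/2

29/2


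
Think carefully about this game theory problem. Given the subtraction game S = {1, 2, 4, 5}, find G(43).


The subtraction set is S = {1, 2, 4, 5}.
G(k) = mex{ G(k - s) : s in S, s <= k }. We compute iteratively: G(0) = 0.
G(1) = mex({0}) = 1
G(2) = mex({0, 1}) = 2
G(3) = mex({1, 2}) = 0
G(4) = mex({0, 2}) = 1
G(5) = mex({0, 1}) = 2
G(6) = mex({1, 2}) = 0
G(7) = mex({0, 2}) = 1
Observe that G(3)..G(7) = 0, 1, 2, 0, 1 repeats G(0)..G(4) = 0, 1, 2, 0, 1.
For k >= max(S) = 5, G(k) is determined by the previous 5 values G(k-5)..G(k-1); a window of 5 consecutive values has recurred shifted by 3, so by induction G(k + 3) = G(k) for all k >= 0: the sequence is periodic from the start with period 3.
One period: G(0..2) = 0, 1, 2.
43 mod 3 = 1, so G(43) = G(1) = 1.

1


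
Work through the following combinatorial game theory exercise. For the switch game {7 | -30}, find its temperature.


The game is {7 | -30}, a switch {a | b} with numbers a > b.
Cooling {a | b} by t gives {a - t | b + t}, which stops being hot when a - t = b + t, i.e. at t = (a - b)/2. So the temperature of a switch is (a - b)/2.
Temperature = (Left option - Right option) / 2
= (7 - (-30)) / 2
= 37 / 2
= 37/2

37/2


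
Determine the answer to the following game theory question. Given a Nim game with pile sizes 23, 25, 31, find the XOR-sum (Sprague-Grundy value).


We need the XOR (exclusive or) of all pile sizes.
After XOR-ing pile 1 (size 23): 0 XOR 23 = 23
After XOR-ing pile 2 (size 25): 23 XOR 25 = 14
After XOR-ing pile 3 (size 31): 14 XOR 31 = 17
The Nim-value of this position is 17.

17


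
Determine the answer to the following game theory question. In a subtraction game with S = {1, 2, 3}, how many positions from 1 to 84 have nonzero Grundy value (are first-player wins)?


Subtraction set S = {1, 2, 3}, so G(n) = n mod 4.
G(n) = 0 when n is a multiple of 4.
Multiples of 4 in [1, 84]: 21
N-positions (nonzero Grundy) = 84 - 21 = 63

63


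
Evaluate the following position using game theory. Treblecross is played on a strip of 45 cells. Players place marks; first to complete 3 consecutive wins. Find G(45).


Treblecross: place X on empty cells; 3-in-a-row wins.
Playing within two cells of an existing X lets the opponent win at once, so sensible play treats the cells i-2..i+2 around each X as dead. The player left with no safe cell loses, so this is a normal-play take-away game on strips of safe cells.
Placing X at cell i (0-indexed) of a strip of k safe cells leaves independent strips of sizes max(0, i-2) and max(0, k-i-3). Hence G(k) = mex{ G(max(0,i-2)) XOR G(max(0,k-i-3)) : 0 <= i < k }, with G(0) = 0.
G(1): splits (0,0):0^0=0 -> mex({0}) = 1
G(2): splits (0,0):0^0=0 -> mex({0}) = 1
G(3): splits (0,0):0^0=0 -> mex({0}) = 1
G(4): splits (0,1):0^1=1 (0,0):0^0=0 -> mex({0, 1}) = 2
G(5): splits (0,2):0^1=1 (0,1):0^1=1 (0,0):0^0=0 -> mex({0, 1}) = 2
G(6) = mex({1}) = 0
G(7) = mex({0, 1, 2}) = 3
G(8) = mex({0, 1, 2}) = 3
G(9) = mex({0, 2}) = 1
G(10) = mex({0, 2, 3}) = 1
G(11) = mex({0, 3}) = 1
G(12) = mex({1, 3}) = 0
G(13) = mex({0, 1, 2, 3}) = 4
G(14) = mex({0, 1, 2}) = 3
G(15) = mex({0, 1, 2}) = 3
G(16) = mex({0, 1, 2, 4}) = 3
G(17) = mex({0, 1, 3, 4}) = 2
G(18) = mex({0, 1, 3, 4}) = 2
G(19) = mex({0, 1, 3, 5}) = 2
G(20) = mex({0, 1, 2, 3, 5}) = 4
G(21) = mex({0, 1, 2, 3, 5}) = 4
G(22) = mex({1, 2, 6}) = 0
G(23) = mex({0, 1, 2, 3, 4, 6}) = 5
G(24) = mex({0, 1, 2, 3, 4}) = 5
G(25) = mex({0, 1, 3, 4, 7}) = 2
G(26) = mex({0, 1, 3, 4, 5, 7}) = 2
G(27) = mex({0, 1, 3, 5}) = 2
G(28) = mex({0, 1, 2, 5}) = 3
G(29) = mex({0, 1, 2, 4, 5, 6}) = 3
G(30) = mex({1, 2, 4, 6}) = 0
G(31) = mex({0, 1, 2, 3, 4, 6}) = 5
G(32) = mex({1, 2, 3, 4, 7}) = 0
G(33) = mex({0, 3, 7}) = 1
G(34) = mex({0, 2, 3, 5, 7}) = 1
G(35) = mex({0, 2, 3, 5, 6}) = 1
G(36) = mex({0, 1, 2, 5, 6}) = 3
G(37) = mex({0, 1, 2, 4, 5, 6}) = 3
G(38) = mex({0, 1, 2, 4}) = 3
G(39) = mex({0, 1, 2, 3, 4, 7}) = 5
G(40) = mex({0, 1, 2, 3, 4, 5, 7}) = 6
G(41) = mex({0, 1, 2, 3, 5, 7}) = 4
G(42) = mex({0, 1, 2, 3, 5, 6, 7}) = 4
G(43) = mex({0, 2, 3, 5, 6}) = 1
G(44) = mex({1, 2, 3, 4, 5, 6}) = 0
G(45) = mex({0, 1, 2, 3, 4, 6, 7}) = 5
Therefore G(45) = 5.

5


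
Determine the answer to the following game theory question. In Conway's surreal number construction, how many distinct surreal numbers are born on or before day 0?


Day 0: {|} = 0 is born. Count = 1.
Day n: the number of surreal numbers born by day n is 2^(n+1) - 1.
By day 0: 2^1 - 1 = 1
By day 0: 1 surreal numbers.

1


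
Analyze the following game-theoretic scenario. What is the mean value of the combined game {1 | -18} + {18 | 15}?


G1 = {1 | -18}, G2 = {18 | 15}
Each is a switch {a | b} with numbers a > b; its mean value is (a + b)/2, and mean value is additive over game sums: m(G1 + G2) = m(G1) + m(G2).
Mean of G1 = (1 + (-18))/2 = -17/2 = -17/2
Mean of G2 = (18 + (15))/2 = 33/2 = 33/2
Mean of G1 + G2 = -17/2 + 33/2 = 8

8


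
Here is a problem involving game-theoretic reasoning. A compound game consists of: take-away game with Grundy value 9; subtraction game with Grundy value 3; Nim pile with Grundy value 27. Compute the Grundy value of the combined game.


By the Sprague-Grundy theorem, the Grundy value of a sum of games is the XOR of individual Grundy values.
take-away game: Grundy value = 9. Running XOR: 0 XOR 9 = 9
subtraction game: Grundy value = 3. Running XOR: 9 XOR 3 = 10
Nim pile: Grundy value = 27. Running XOR: 10 XOR 27 = 17
The combined Grundy value is 17.

17


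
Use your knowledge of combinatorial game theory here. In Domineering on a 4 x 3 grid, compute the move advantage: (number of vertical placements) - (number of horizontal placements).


Board is 4 x 3 (rows x cols).
Left (vertical) placements: (rows-1) * cols = 3 * 3 = 9
Right (horizontal) placements: rows * (cols-1) = 4 * 2 = 8
Advantage = Left - Right = 9 - 8 = 1

1


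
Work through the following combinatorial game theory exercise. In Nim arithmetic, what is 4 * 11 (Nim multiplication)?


Nim multiplication is bilinear over XOR: (u XOR v) * w = (u*w) XOR (v*w).
So we split each operand into its bit components and XOR the pairwise Nim products.
4 = 4 (as XOR of powers of 2).
11 = 1 + 2 + 8 (as XOR of powers of 2).
Using the standard Nim-product table on single bits:
  2*2 = 3,   2*4 = 8,   2*8 = 12,
  4*4 = 6,   4*8 = 11,  8*8 = 13,
and  1*x = x (identity), k*l = l*k (commutative).
Pairwise Nim products:
  4 * 1 = 4
  4 * 2 = 8
  4 * 8 = 11
XOR them: 4 XOR 8 XOR 11 = 7.
Result: 4 * 11 = 7 (in Nim).

7


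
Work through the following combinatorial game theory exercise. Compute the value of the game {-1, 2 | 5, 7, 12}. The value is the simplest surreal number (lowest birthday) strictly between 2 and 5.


Left options: {-1, 2}, max = 2
Right options: {5, 7, 12}, min = 5
All options are numbers and max(Left) < min(Right), so by the simplicity theorem the value is the simplest (earliest-born) number strictly between 2 and 5.
Integers 3 through 4 all lie strictly between 2 and 5.
Among integers, the simplest (lowest birthday = smallest |n|; 0 is born on day 0, +-n on day n) is 3.
No non-integer in the interval can be simpler: if x is a non-integer in the interval, then floor(x) or ceil(x) also lies in the interval (the interval contains an integer), and both are proper prefixes of x's sign expansion, i.e. born earlier. So the game value is 3.
Game value = 3

3


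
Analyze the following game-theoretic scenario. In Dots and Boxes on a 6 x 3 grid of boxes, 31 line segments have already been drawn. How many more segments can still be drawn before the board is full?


Grid: 6 x 3 boxes, i.e. 7 rows and 4 columns of dots.
Horizontal edges: (rows + 1) * cols = 7 * 3 = 21
Vertical edges: rows * (cols + 1) = 6 * 4 = 24
Total edges: 21 + 24 = 45
Edges drawn: 31
Remaining: 45 - 31 = 14

14


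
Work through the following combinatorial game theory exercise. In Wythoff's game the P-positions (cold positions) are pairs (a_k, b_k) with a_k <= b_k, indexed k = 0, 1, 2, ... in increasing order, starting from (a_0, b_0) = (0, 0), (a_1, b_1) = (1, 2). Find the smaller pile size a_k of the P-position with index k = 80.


By Wythoff's theorem, a_k = floor(k * phi) and b_k = floor(k * phi^2) = a_k + k, where phi = (1 + sqrt(5))/2 is the golden ratio.
phi = (1 + sqrt(5))/2 = 1.618034
k = 80
k * phi = 80 * 1.618034 = 129.442719
a_80 = floor(k * phi) = 129

129


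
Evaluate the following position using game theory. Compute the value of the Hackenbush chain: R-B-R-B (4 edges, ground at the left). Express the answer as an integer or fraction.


Edges (from ground): R-B-R-B
By Berlekamp's sign-expansion rule, a Blue-Red Hackenbush stalk has the value of the surreal number whose sign sequence is the edge sequence with B -> + and R -> -.
Sign sequence: -+-+
Trace the sign expansion in the surreal number tree, starting from 0:
Edge 1: R (sign -) -> bounds (-inf, 0), value = -1
Edge 2: B (sign +) -> bounds (-1, 0), value = -1/2
Edge 3: R (sign -) -> bounds (-1, -1/2), value = -3/4
Edge 4: B (sign +) -> bounds (-3/4, -1/2), value = -5/8
Game value = -5/8

-5/8


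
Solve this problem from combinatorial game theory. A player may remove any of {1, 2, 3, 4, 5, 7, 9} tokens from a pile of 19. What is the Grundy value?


The subtraction set is S = {1, 2, 3, 4, 5, 7, 9}.
G(k) = mex{ G(k - s) : s in S, s <= k }. We compute iteratively: G(0) = 0.
G(1) = mex({0}) = 1
G(2) = mex({0, 1}) = 2
G(3) = mex({0, 1, 2}) = 3
G(4) = mex({0, 1, 2, 3}) = 4
G(5) = mex({0, 1, 2, 3, 4}) = 5
G(6) = mex({1, 2, 3, 4, 5}) = 0
G(7) = mex({0, 2, 3, 4, 5}) = 1
G(8) = mex({0, 1, 3, 4, 5}) = 2
G(9) = mex({0, 1, 2, 4, 5}) = 3
G(10) = mex({0, 1, 2, 3, 5}) = 4
G(11) = mex({0, 1, 2, 3, 4}) = 5
G(12) = mex({1, 2, 3, 4, 5}) = 0
G(13) = mex({0, 2, 3, 4, 5}) = 1
G(14) = mex({0, 1, 3, 4, 5}) = 2
Observe that G(6)..G(14) = 0, 1, 2, 3, 4, 5, 0, 1, 2 repeats G(0)..G(8) = 0, 1, 2, 3, 4, 5, 0, 1, 2.
For k >= max(S) = 9, G(k) is determined by the previous 9 values G(k-9)..G(k-1); a window of 9 consecutive values has recurred shifted by 6, so by induction G(k + 6) = G(k) for all k >= 0: the sequence is periodic from the start with period 6.
One period: G(0..5) = 0, 1, 2, 3, 4, 5.
19 mod 6 = 1, so G(19) = G(1) = 1.

1


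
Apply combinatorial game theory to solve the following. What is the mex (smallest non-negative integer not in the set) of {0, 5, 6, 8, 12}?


Set = {0, 5, 6, 8, 12}
0 is in the set.
1 is NOT in the set. This is the mex.
mex = 1

1


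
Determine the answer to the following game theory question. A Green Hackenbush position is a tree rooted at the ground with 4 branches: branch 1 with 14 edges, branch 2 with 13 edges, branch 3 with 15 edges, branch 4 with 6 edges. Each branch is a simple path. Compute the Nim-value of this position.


The tree has 4 branches from the ground vertex.
In Green Hackenbush, the Nim-value of a simple path of length k is k.
Branch 1: length 14, Nim-value = 14
Branch 2: length 13, Nim-value = 13
Branch 3: length 15, Nim-value = 15
Branch 4: length 6, Nim-value = 6
Total Nim-value = XOR of all branch values:
0 XOR 14 = 14
14 XOR 13 = 3
3 XOR 15 = 12
12 XOR 6 = 10
Nim-value of the tree = 10

10


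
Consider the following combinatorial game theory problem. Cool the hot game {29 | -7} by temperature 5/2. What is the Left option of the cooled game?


Original game: {29 | -7} (a switch {a | b} with a > b).
Cooling by t (for t below the temperature (a - b)/2 = 18) taxes each move by t: {a | b} cooled by t is {a - t | b + t}.
Cooling amount: t = 5/2
Cooled Left option: 29 - 5/2 = 53/2
Cooled Right option: -7 + 5/2 = -9/2
Cooled game: {53/2 | -9/2}
Left option = 53/2

53/2


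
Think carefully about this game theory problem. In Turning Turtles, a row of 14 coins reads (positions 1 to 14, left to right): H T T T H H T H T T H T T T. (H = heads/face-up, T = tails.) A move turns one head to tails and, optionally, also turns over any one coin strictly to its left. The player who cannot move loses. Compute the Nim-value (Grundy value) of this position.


Coins: H T T T H H T H T T H T T T
Key fact: a single head at position k behaves exactly like a Nim heap of size k (turning it to T and optionally flipping a coin at j < k corresponds to moving the heap from k to j, or to 0), and heads combine as a disjunctive sum (two heads at the same place would cancel, matching j XOR j = 0). So the Nim-value is the XOR of the 1-indexed positions of the heads.
Face-up positions (1-indexed): [1, 5, 6, 8, 11]
XOR 0 with 1: 0 XOR 1 = 1
XOR 1 with 5: 1 XOR 5 = 4
XOR 4 with 6: 4 XOR 6 = 2
XOR 2 with 8: 2 XOR 8 = 10
XOR 10 with 11: 10 XOR 11 = 1
Nim-value = 1

1


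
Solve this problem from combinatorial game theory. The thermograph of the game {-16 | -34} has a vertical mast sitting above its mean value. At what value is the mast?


Game = {-16 | -34}, a switch {a | b} with numbers a > b.
Its thermograph has left wall a - t and right wall b + t, which meet at t = (a - b)/2, where both equal (a + b)/2. So the mast (mean value) is at (a + b)/2.
Mean = (-16 + (-34))/2 = -50/2 = -25

-25


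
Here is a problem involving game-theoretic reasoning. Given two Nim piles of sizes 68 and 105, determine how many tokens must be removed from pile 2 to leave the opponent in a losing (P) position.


Piles: 68 and 105
Current XOR: 68 XOR 105 = 45 (non-zero, so this is an N-position).
To make the XOR zero, we need to find a move that balances the piles.
For pile 2 (size 105): target = 105 XOR 45 = 68
We reduce pile 2 from 105 to 68.
Tokens removed: 105 - 68 = 37
Verification: 68 XOR 68 = 0

37


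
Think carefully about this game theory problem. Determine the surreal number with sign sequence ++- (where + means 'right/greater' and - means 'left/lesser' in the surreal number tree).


Sign expansion: ++-
Rule: track bounds (lo, hi), initially (-inf, +inf). On '+', the current value becomes lo and we move to the simplest number in (value, hi): value + 1 if hi = +inf, otherwise the midpoint (value + hi)/2. On '-', the current value becomes hi and we move to value - 1 if lo = -inf, otherwise the midpoint (lo + value)/2.
Start at 0.
Step 1: sign = +, move right. Bounds: (0, +inf). Value = 1
Step 2: sign = +, move right. Bounds: (1, +inf). Value = 2
Step 3: sign = -, move left. Bounds: (1, 2). Value = 3/2
The surreal number with sign expansion ++- is 3/2.

3/2


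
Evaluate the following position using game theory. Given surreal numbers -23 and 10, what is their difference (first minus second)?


x = -23, y = 10
x - y = -23 - 10 = -33

-33


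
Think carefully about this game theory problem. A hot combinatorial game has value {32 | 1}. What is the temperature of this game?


The game is {32 | 1}, a switch {a | b} with numbers a > b.
Cooling {a | b} by t gives {a - t | b + t}, which stops being hot when a - t = b + t, i.e. at t = (a - b)/2. So the temperature of a switch is (a - b)/2.
Temperature = (Left option - Right option) / 2
= (32 - (1)) / 2
= 31 / 2
= 31/2

31/2


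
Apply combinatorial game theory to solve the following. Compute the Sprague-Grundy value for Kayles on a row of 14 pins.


Kayles: a move removes 1 or 2 adjacent pins from a contiguous row.
Removing pins from a row of k leaves two independent rows (a, b) with a + b = k - 1 (one pin) or a + b = k - 2 (two pins); an end removal gives a = 0.
By Sprague-Grundy, G(k) = mex{ G(a) XOR G(b) } over all these splits. G(0) = 0.
G(1): splits (0,0):0^0=0 -> mex({0}) = 1
G(2): splits (0,1):0^1=1 (0,0):0^0=0 -> mex({0, 1}) = 2
G(3): splits (0,2):0^2=2 (1,1):1^1=0 (0,1):0^1=1 -> mex({0, 1, 2}) = 3
G(4): splits (0,3):0^3=3 (1,2):1^2=3 (0,2):0^2=2 (1,1):1^1=0 -> mex({0, 2, 3}) = 1
G(5): splits (0,4):0^1=1 (1,3):1^3=2 (2,2):2^2=0 (0,3):0^3=3 (1,2):1^2=3 -> mex({0, 1, 2, 3}) = 4
G(6) = mex({0, 1, 2, 4}) = 3
G(7) = mex({0, 1, 3, 4, 5}) = 2
G(8) = mex({0, 2, 3, 5, 6}) = 1
G(9) = mex({0, 1, 2, 3, 6, 7}) = 4
G(10) = mex({0, 1, 3, 4, 5, 7}) = 2
G(11) = mex({0, 1, 2, 3, 4, 5}) = 6
G(12) = mex({0, 1, 2, 3, 5, 6, 7}) = 4
G(13) = mex({0, 2, 3, 4, 6, 7}) = 1
G(14) = mex({0, 1, 4, 5, 6, 7}) = 2
Therefore G(14) = 2.

2


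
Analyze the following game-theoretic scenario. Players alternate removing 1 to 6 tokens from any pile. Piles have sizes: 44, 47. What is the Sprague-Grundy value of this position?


Subtraction set: {1, 2, 3, 4, 5, 6}
For this subtraction set, G(n) = n mod 7 (period = max + 1 = 7).
Pile 1 (size 44): G(44) = 44 mod 7 = 2
Pile 2 (size 47): G(47) = 47 mod 7 = 5
Total Grundy value = XOR of all: 2 XOR 5 = 7

7


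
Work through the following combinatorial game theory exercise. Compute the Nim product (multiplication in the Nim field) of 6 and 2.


Nim multiplication is bilinear over XOR: (u XOR v) * w = (u*w) XOR (v*w).
So we split each operand into its bit components and XOR the pairwise Nim products.
6 = 2 + 4 (as XOR of powers of 2).
2 = 2 (as XOR of powers of 2).
Using the standard Nim-product table on single bits:
  2*2 = 3,   2*4 = 8,   2*8 = 12,
  4*4 = 6,   4*8 = 11,  8*8 = 13,
and  1*x = x (identity), k*l = l*k (commutative).
Pairwise Nim products:
  2 * 2 = 3
  4 * 2 = 8
XOR them: 3 XOR 8 = 11.
Result: 6 * 2 = 11 (in Nim).

11


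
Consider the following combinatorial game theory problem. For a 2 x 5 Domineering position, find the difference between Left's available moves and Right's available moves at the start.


Board is 2 x 5 (rows x cols).
Left (vertical) placements: (rows-1) * cols = 1 * 5 = 5
Right (horizontal) placements: rows * (cols-1) = 2 * 4 = 8
Advantage = Left - Right = 5 - 8 = -3

-3


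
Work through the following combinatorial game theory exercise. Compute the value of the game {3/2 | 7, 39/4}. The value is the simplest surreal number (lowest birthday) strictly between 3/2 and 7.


Left options: {3/2}, max = 3/2
Right options: {7, 39/4}, min = 7
All options are numbers and max(Left) < min(Right), so by the simplicity theorem the value is the simplest (earliest-born) number strictly between 3/2 and 7.
Integers 2 through 6 all lie strictly between 3/2 and 7.
Among integers, the simplest (lowest birthday = smallest |n|; 0 is born on day 0, +-n on day n) is 2.
No non-integer in the interval can be simpler: if x is a non-integer in the interval, then floor(x) or ceil(x) also lies in the interval (the interval contains an integer), and both are proper prefixes of x's sign expansion, i.e. born earlier. So the game value is 2.
Game value = 2

2


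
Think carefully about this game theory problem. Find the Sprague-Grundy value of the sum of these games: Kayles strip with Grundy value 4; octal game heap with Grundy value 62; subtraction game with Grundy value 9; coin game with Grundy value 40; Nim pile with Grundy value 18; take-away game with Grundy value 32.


By the Sprague-Grundy theorem, the Grundy value of a sum of games is the XOR of individual Grundy values.
Kayles strip: Grundy value = 4. Running XOR: 0 XOR 4 = 4
octal game heap: Grundy value = 62. Running XOR: 4 XOR 62 = 58
subtraction game: Grundy value = 9. Running XOR: 58 XOR 9 = 51
coin game: Grundy value = 40. Running XOR: 51 XOR 40 = 27
Nim pile: Grundy value = 18. Running XOR: 27 XOR 18 = 9
take-away game: Grundy value = 32. Running XOR: 9 XOR 32 = 41
The combined Grundy value is 41.

41


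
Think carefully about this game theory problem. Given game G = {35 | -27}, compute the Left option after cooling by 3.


Original game: {35 | -27} (a switch {a | b} with a > b).
Cooling by t (for t below the temperature (a - b)/2 = 31) taxes each move by t: {a | b} cooled by t is {a - t | b + t}.
Cooling amount: t = 3
Cooled Left option: 35 - 3 = 32
Cooled Right option: -27 + 3 = -24
Cooled game: {32 | -24}
Left option = 32

32


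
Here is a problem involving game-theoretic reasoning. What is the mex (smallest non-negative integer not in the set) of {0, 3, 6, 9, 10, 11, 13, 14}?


Set = {0, 3, 6, 9, 10, 11, 13, 14}
0 is in the set.
1 is NOT in the set. This is the mex.
mex = 1

1


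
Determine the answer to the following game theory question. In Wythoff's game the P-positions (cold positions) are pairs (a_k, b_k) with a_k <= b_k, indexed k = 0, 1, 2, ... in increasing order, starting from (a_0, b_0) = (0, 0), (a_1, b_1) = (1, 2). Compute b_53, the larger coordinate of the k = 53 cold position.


By Wythoff's theorem, a_k = floor(k * phi) and b_k = floor(k * phi^2) = a_k + k, where phi = (1 + sqrt(5))/2 is the golden ratio.
phi = (1 + sqrt(5))/2 = 1.618034
phi^2 = phi + 1 = 2.618034
k = 53
k * phi^2 = 53 * 2.618034 = 138.755801
b_53 = floor(k * phi^2) = 138 (check: a_53 + k = 85 + 53 = 138)

138


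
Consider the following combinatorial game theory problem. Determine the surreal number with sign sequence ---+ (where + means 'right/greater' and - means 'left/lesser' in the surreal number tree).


Sign expansion: ---+
Rule: track bounds (lo, hi), initially (-inf, +inf). On '+', the current value becomes lo and we move to the simplest number in (value, hi): value + 1 if hi = +inf, otherwise the midpoint (value + hi)/2. On '-', the current value becomes hi and we move to value - 1 if lo = -inf, otherwise the midpoint (lo + value)/2.
Start at 0.
Step 1: sign = -, move left. Bounds: (-inf, 0). Value = -1
Step 2: sign = -, move left. Bounds: (-inf, -1). Value = -2
Step 3: sign = -, move left. Bounds: (-inf, -2). Value = -3
Step 4: sign = +, move right. Bounds: (-3, -2). Value = -5/2
The surreal number with sign expansion ---+ is -5/2.

-5/2


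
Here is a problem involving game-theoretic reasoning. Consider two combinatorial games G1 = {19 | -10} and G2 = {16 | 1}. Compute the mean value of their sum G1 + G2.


G1 = {19 | -10}, G2 = {16 | 1}
Each is a switch {a | b} with numbers a > b; its mean value is (a + b)/2, and mean value is additive over game sums: m(G1 + G2) = m(G1) + m(G2).
Mean of G1 = (19 + (-10))/2 = 9/2 = 9/2
Mean of G2 = (16 + (1))/2 = 17/2 = 17/2
Mean of G1 + G2 = 9/2 + 17/2 = 13

13


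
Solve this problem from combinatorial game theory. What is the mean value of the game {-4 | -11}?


Game = {-4 | -11}, a switch {a | b} with numbers a > b.
Its thermograph has left wall a - t and right wall b + t, which meet at t = (a - b)/2, where both equal (a + b)/2. So the mast (mean value) is at (a + b)/2.
Mean = (-4 + (-11))/2 = -15/2 = -15/2

-15/2


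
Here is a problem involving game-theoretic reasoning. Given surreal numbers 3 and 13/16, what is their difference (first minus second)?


x = 3, y = 13/16
Converting to common denominator: 16
x = 48/16, y = 13/16
x - y = 3 - 13/16 = 35/16

35/16


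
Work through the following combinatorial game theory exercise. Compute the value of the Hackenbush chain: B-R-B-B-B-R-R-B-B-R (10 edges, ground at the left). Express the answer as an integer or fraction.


Edges (from ground): B-R-B-B-B-R-R-B-B-R
By Berlekamp's sign-expansion rule, a Blue-Red Hackenbush stalk has the value of the surreal number whose sign sequence is the edge sequence with B -> + and R -> -.
Sign sequence: +-+++--++-
Trace the sign expansion in the surreal number tree, starting from 0:
Edge 1: B (sign +) -> bounds (0, +inf), value = 1
Edge 2: R (sign -) -> bounds (0, 1), value = 1/2
Edge 3: B (sign +) -> bounds (1/2, 1), value = 3/4
Edge 4: B (sign +) -> bounds (3/4, 1), value = 7/8
Edge 5: B (sign +) -> bounds (7/8, 1), value = 15/16
Edge 6: R (sign -) -> bounds (7/8, 15/16), value = 29/32
Edge 7: R (sign -) -> bounds (7/8, 29/32), value = 57/64
Edge 8: B (sign +) -> bounds (57/64, 29/32), value = 115/128
Edge 9: B (sign +) -> bounds (115/128, 29/32), value = 231/256
Edge 10: R (sign -) -> bounds (115/128, 231/256), value = 461/512
Game value = 461/512

461/512


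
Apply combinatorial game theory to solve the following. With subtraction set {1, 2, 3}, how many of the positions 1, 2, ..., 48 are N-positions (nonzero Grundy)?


Subtraction set S = {1, 2, 3}, so G(n) = n mod 4.
G(n) = 0 when n is a multiple of 4.
Multiples of 4 in [1, 48]: 12
N-positions (nonzero Grundy) = 48 - 12 = 36

36


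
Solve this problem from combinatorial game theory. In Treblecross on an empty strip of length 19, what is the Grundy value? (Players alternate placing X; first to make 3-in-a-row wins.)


Treblecross: place X on empty cells; 3-in-a-row wins.
Playing within two cells of an existing X lets the opponent win at once, so sensible play treats the cells i-2..i+2 around each X as dead. The player left with no safe cell loses, so this is a normal-play take-away game on strips of safe cells.
Placing X at cell i (0-indexed) of a strip of k safe cells leaves independent strips of sizes max(0, i-2) and max(0, k-i-3). Hence G(k) = mex{ G(max(0,i-2)) XOR G(max(0,k-i-3)) : 0 <= i < k }, with G(0) = 0.
G(1): splits (0,0):0^0=0 -> mex({0}) = 1
G(2): splits (0,0):0^0=0 -> mex({0}) = 1
G(3): splits (0,0):0^0=0 -> mex({0}) = 1
G(4): splits (0,1):0^1=1 (0,0):0^0=0 -> mex({0, 1}) = 2
G(5): splits (0,2):0^1=1 (0,1):0^1=1 (0,0):0^0=0 -> mex({0, 1}) = 2
G(6) = mex({1}) = 0
G(7) = mex({0, 1, 2}) = 3
G(8) = mex({0, 1, 2}) = 3
G(9) = mex({0, 2}) = 1
G(10) = mex({0, 2, 3}) = 1
G(11) = mex({0, 3}) = 1
G(12) = mex({1, 3}) = 0
G(13) = mex({0, 1, 2, 3}) = 4
G(14) = mex({0, 1, 2}) = 3
G(15) = mex({0, 1, 2}) = 3
G(16) = mex({0, 1, 2, 4}) = 3
G(17) = mex({0, 1, 3, 4}) = 2
G(18) = mex({0, 1, 3, 4}) = 2
G(19) = mex({0, 1, 3, 5}) = 2
Therefore G(19) = 2.

2


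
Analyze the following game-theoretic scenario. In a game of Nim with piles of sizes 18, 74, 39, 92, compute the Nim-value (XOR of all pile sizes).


We need the XOR (exclusive or) of all pile sizes.
After XOR-ing pile 1 (size 18): 0 XOR 18 = 18
After XOR-ing pile 2 (size 74): 18 XOR 74 = 88
After XOR-ing pile 3 (size 39): 88 XOR 39 = 127
After XOR-ing pile 4 (size 92): 127 XOR 92 = 35
The Nim-value of this position is 35.

35


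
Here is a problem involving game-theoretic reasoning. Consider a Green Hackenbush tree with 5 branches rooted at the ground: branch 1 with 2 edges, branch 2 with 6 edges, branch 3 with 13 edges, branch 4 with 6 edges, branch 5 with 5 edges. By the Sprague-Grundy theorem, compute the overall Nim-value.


The tree has 5 branches from the ground vertex.
In Green Hackenbush, the Nim-value of a simple path of length k is k.
Branch 1: length 2, Nim-value = 2
Branch 2: length 6, Nim-value = 6
Branch 3: length 13, Nim-value = 13
Branch 4: length 6, Nim-value = 6
Branch 5: length 5, Nim-value = 5
Total Nim-value = XOR of all branch values:
0 XOR 2 = 2
2 XOR 6 = 4
4 XOR 13 = 9
9 XOR 6 = 15
15 XOR 5 = 10
Nim-value of the tree = 10

10


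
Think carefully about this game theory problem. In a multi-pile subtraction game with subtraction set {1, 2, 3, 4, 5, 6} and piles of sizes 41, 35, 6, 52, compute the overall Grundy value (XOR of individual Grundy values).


Subtraction set: {1, 2, 3, 4, 5, 6}
For this subtraction set, G(n) = n mod 7 (period = max + 1 = 7).
Pile 1 (size 41): G(41) = 41 mod 7 = 6
Pile 2 (size 35): G(35) = 35 mod 7 = 0
Pile 3 (size 6): G(6) = 6 mod 7 = 6
Pile 4 (size 52): G(52) = 52 mod 7 = 3
Total Grundy value = XOR of all: 6 XOR 0 XOR 6 XOR 3 = 3

3


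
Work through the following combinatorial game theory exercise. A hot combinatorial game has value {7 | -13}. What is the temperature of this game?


The game is {7 | -13}, a switch {a | b} with numbers a > b.
Cooling {a | b} by t gives {a - t | b + t}, which stops being hot when a - t = b + t, i.e. at t = (a - b)/2. So the temperature of a switch is (a - b)/2.
Temperature = (Left option - Right option) / 2
= (7 - (-13)) / 2
= 20 / 2
= 10

10


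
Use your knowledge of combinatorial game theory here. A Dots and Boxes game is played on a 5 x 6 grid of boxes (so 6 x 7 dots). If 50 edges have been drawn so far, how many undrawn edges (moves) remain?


Grid: 5 x 6 boxes, i.e. 6 rows and 7 columns of dots.
Horizontal edges: (rows + 1) * cols = 6 * 6 = 36
Vertical edges: rows * (cols + 1) = 5 * 7 = 35
Total edges: 36 + 35 = 71
Edges drawn: 50
Remaining: 71 - 50 = 21

21


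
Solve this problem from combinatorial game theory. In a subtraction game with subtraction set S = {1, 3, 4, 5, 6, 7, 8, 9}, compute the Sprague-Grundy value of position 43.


The subtraction set is S = {1, 3, 4, 5, 6, 7, 8, 9}.
G(k) = mex{ G(k - s) : s in S, s <= k }. We compute iteratively: G(0) = 0.
G(1) = mex({0}) = 1
G(2) = mex({1}) = 0
G(3) = mex({0}) = 1
G(4) = mex({0, 1}) = 2
G(5) = mex({0, 1, 2}) = 3
G(6) = mex({0, 1, 3}) = 2
G(7) = mex({0, 1, 2}) = 3
G(8) = mex({0, 1, 2, 3}) = 4
G(9) = mex({0, 1, 2, 3, 4}) = 5
G(10) = mex({0, 1, 2, 3, 5}) = 4
G(11) = mex({0, 1, 2, 3, 4}) = 5
G(12) = mex({1, 2, 3, 4, 5}) = 0
G(13) = mex({0, 2, 3, 4, 5}) = 1
G(14) = mex({1, 2, 3, 4, 5}) = 0
G(15) = mex({0, 2, 3, 4, 5}) = 1
G(16) = mex({0, 1, 3, 4, 5}) = 2
G(17) = mex({0, 1, 2, 4, 5}) = 3
G(18) = mex({0, 1, 3, 4, 5}) = 2
G(19) = mex({0, 1, 2, 4, 5}) = 3
G(20) = mex({0, 1, 2, 3, 5}) = 4
Observe that G(12)..G(20) = 0, 1, 0, 1, 2, 3, 2, 3, 4 repeats G(0)..G(8) = 0, 1, 0, 1, 2, 3, 2, 3, 4.
For k >= max(S) = 9, G(k) is determined by the previous 9 values G(k-9)..G(k-1); a window of 9 consecutive values has recurred shifted by 12, so by induction G(k + 12) = G(k) for all k >= 0: the sequence is periodic from the start with period 12.
One period: G(0..11) = 0, 1, 0, 1, 2, 3, 2, 3, 4, 5, 4, 5.
43 mod 12 = 7, so G(43) = G(7) = 3.

3


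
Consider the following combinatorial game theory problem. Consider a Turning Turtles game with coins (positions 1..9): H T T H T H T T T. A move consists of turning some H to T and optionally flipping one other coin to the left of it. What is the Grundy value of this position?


Coins: H T T H T H T T T
Key fact: a single head at position k behaves exactly like a Nim heap of size k (turning it to T and optionally flipping a coin at j < k corresponds to moving the heap from k to j, or to 0), and heads combine as a disjunctive sum (two heads at the same place would cancel, matching j XOR j = 0). So the Nim-value is the XOR of the 1-indexed positions of the heads.
Face-up positions (1-indexed): [1, 4, 6]
XOR 0 with 1: 0 XOR 1 = 1
XOR 1 with 4: 1 XOR 4 = 5
XOR 5 with 6: 5 XOR 6 = 3
Nim-value = 3

3


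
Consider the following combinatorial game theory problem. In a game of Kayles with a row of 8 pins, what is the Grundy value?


Kayles: a move removes 1 or 2 adjacent pins from a contiguous row.
Removing pins from a row of k leaves two independent rows (a, b) with a + b = k - 1 (one pin) or a + b = k - 2 (two pins); an end removal gives a = 0.
By Sprague-Grundy, G(k) = mex{ G(a) XOR G(b) } over all these splits. G(0) = 0.
G(1): splits (0,0):0^0=0 -> mex({0}) = 1
G(2): splits (0,1):0^1=1 (0,0):0^0=0 -> mex({0, 1}) = 2
G(3): splits (0,2):0^2=2 (1,1):1^1=0 (0,1):0^1=1 -> mex({0, 1, 2}) = 3
G(4): splits (0,3):0^3=3 (1,2):1^2=3 (0,2):0^2=2 (1,1):1^1=0 -> mex({0, 2, 3}) = 1
G(5): splits (0,4):0^1=1 (1,3):1^3=2 (2,2):2^2=0 (0,3):0^3=3 (1,2):1^2=3 -> mex({0, 1, 2, 3}) = 4
G(6) = mex({0, 1, 2, 4}) = 3
G(7) = mex({0, 1, 3, 4, 5}) = 2
G(8) = mex({0, 2, 3, 5, 6}) = 1
Therefore G(8) = 1.

1


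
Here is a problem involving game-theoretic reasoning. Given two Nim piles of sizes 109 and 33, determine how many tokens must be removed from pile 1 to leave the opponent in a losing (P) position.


Piles: 109 and 33
Current XOR: 109 XOR 33 = 76 (non-zero, so this is an N-position).
To make the XOR zero, we need to find a move that balances the piles.
For pile 1 (size 109): target = 109 XOR 76 = 33
We reduce pile 1 from 109 to 33.
Tokens removed: 109 - 33 = 76
Verification: 33 XOR 33 = 0

76


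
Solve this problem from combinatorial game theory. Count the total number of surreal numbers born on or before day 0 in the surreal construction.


Day 0: {|} = 0 is born. Count = 1.
Day n: the number of surreal numbers born by day n is 2^(n+1) - 1.
By day 0: 2^1 - 1 = 1
By day 0: 1 surreal numbers.

1


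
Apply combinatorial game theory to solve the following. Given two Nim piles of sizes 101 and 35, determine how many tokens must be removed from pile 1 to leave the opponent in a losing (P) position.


Piles: 101 and 35
Current XOR: 101 XOR 35 = 70 (non-zero, so this is an N-position).
To make the XOR zero, we need to find a move that balances the piles.
For pile 1 (size 101): target = 101 XOR 70 = 35
We reduce pile 1 from 101 to 35.
Tokens removed: 101 - 35 = 66
Verification: 35 XOR 35 = 0

66


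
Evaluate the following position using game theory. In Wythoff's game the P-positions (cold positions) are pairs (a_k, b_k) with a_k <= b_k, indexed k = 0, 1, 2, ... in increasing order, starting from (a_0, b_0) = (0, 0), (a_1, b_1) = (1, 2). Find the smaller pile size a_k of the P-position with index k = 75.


By Wythoff's theorem, a_k = floor(k * phi) and b_k = floor(k * phi^2) = a_k + k, where phi = (1 + sqrt(5))/2 is the golden ratio.
phi = (1 + sqrt(5))/2 = 1.618034
k = 75
k * phi = 75 * 1.618034 = 121.352549
a_75 = floor(k * phi) = 121

121


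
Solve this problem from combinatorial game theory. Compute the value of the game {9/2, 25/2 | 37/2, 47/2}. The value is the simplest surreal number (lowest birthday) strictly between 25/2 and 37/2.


Left options: {9/2, 25/2}, max = 25/2
Right options: {37/2, 47/2}, min = 37/2
All options are numbers and max(Left) < min(Right), so by the simplicity theorem the value is the simplest (earliest-born) number strictly between 25/2 and 37/2.
Integers 13 through 18 all lie strictly between 25/2 and 37/2.
Among integers, the simplest (lowest birthday = smallest |n|; 0 is born on day 0, +-n on day n) is 13.
No non-integer in the interval can be simpler: if x is a non-integer in the interval, then floor(x) or ceil(x) also lies in the interval (the interval contains an integer), and both are proper prefixes of x's sign expansion, i.e. born earlier. So the game value is 13.
Game value = 13

13


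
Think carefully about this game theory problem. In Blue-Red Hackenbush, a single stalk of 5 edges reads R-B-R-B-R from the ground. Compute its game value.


Edges (from ground): R-B-R-B-R
By Berlekamp's sign-expansion rule, a Blue-Red Hackenbush stalk has the value of the surreal number whose sign sequence is the edge sequence with B -> + and R -> -.
Sign sequence: -+-+-
Trace the sign expansion in the surreal number tree, starting from 0:
Edge 1: R (sign -) -> bounds (-inf, 0), value = -1
Edge 2: B (sign +) -> bounds (-1, 0), value = -1/2
Edge 3: R (sign -) -> bounds (-1, -1/2), value = -3/4
Edge 4: B (sign +) -> bounds (-3/4, -1/2), value = -5/8
Edge 5: R (sign -) -> bounds (-3/4, -5/8), value = -11/16
Game value = -11/16

-11/16


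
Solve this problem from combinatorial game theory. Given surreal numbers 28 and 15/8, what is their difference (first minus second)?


x = 28, y = 15/8
Converting to common denominator: 8
x = 224/8, y = 15/8
x - y = 28 - 15/8 = 209/8

209/8


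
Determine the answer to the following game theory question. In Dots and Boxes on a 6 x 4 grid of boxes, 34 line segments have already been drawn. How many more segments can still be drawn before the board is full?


Grid: 6 x 4 boxes, i.e. 7 rows and 5 columns of dots.
Horizontal edges: (rows + 1) * cols = 7 * 4 = 28
Vertical edges: rows * (cols + 1) = 6 * 5 = 30
Total edges: 28 + 30 = 58
Edges drawn: 34
Remaining: 58 - 34 = 24

24


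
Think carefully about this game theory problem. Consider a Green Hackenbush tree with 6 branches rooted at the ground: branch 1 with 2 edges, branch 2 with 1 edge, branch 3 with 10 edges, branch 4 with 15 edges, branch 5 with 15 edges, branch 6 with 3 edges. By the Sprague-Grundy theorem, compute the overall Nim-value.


The tree has 6 branches from the ground vertex.
In Green Hackenbush, the Nim-value of a simple path of length k is k.
Branch 1: length 2, Nim-value = 2
Branch 2: length 1, Nim-value = 1
Branch 3: length 10, Nim-value = 10
Branch 4: length 15, Nim-value = 15
Branch 5: length 15, Nim-value = 15
Branch 6: length 3, Nim-value = 3
Total Nim-value = XOR of all branch values:
0 XOR 2 = 2
2 XOR 1 = 3
3 XOR 10 = 9
9 XOR 15 = 6
6 XOR 15 = 9
9 XOR 3 = 10
Nim-value of the tree = 10

10


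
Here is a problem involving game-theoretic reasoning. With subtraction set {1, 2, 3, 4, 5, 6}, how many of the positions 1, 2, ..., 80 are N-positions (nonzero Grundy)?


Subtraction set S = {1, 2, 3, 4, 5, 6}, so G(n) = n mod 7.
G(n) = 0 when n is a multiple of 7.
Multiples of 7 in [1, 80]: 11
N-positions (nonzero Grundy) = 80 - 11 = 69

69


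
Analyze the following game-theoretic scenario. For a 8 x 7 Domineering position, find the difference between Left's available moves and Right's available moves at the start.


Board is 8 x 7 (rows x cols).
Left (vertical) placements: (rows-1) * cols = 7 * 7 = 49
Right (horizontal) placements: rows * (cols-1) = 8 * 6 = 48
Advantage = Left - Right = 49 - 48 = 1

1


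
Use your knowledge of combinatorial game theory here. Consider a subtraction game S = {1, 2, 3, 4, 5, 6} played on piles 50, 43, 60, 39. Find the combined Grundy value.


Subtraction set: {1, 2, 3, 4, 5, 6}
For this subtraction set, G(n) = n mod 7 (period = max + 1 = 7).
Pile 1 (size 50): G(50) = 50 mod 7 = 1
Pile 2 (size 43): G(43) = 43 mod 7 = 1
Pile 3 (size 60): G(60) = 60 mod 7 = 4
Pile 4 (size 39): G(39) = 39 mod 7 = 4
Total Grundy value = XOR of all: 1 XOR 1 XOR 4 XOR 4 = 0

0


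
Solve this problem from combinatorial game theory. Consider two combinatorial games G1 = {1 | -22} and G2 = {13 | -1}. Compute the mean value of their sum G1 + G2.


G1 = {1 | -22}, G2 = {13 | -1}
Each is a switch {a | b} with numbers a > b; its mean value is (a + b)/2, and mean value is additive over game sums: m(G1 + G2) = m(G1) + m(G2).
Mean of G1 = (1 + (-22))/2 = -21/2 = -21/2
Mean of G2 = (13 + (-1))/2 = 12/2 = 6
Mean of G1 + G2 = -21/2 + 6 = -9/2

-9/2


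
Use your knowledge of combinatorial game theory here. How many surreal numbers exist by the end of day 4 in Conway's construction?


Day 0: {|} = 0 is born. Count = 1.
Day n: the number of surreal numbers born by day n is 2^(n+1) - 1.
By day 0: 2^1 - 1 = 1
By day 1: 2^2 - 1 = 3
By day 2: 2^3 - 1 = 7
By day 3: 2^4 - 1 = 15
By day 4: 2^5 - 1 = 31
By day 4: 31 surreal numbers.

31


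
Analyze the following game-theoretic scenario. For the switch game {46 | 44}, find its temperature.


The game is {46 | 44}, a switch {a | b} with numbers a > b.
Cooling {a | b} by t gives {a - t | b + t}, which stops being hot when a - t = b + t, i.e. at t = (a - b)/2. So the temperature of a switch is (a - b)/2.
Temperature = (Left option - Right option) / 2
= (46 - (44)) / 2
= 2 / 2
= 1

1


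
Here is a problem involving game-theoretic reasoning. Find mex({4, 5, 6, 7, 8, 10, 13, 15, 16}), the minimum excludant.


Set = {4, 5, 6, 7, 8, 10, 13, 15, 16}
0 is NOT in the set. This is the mex.
mex = 0

0
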